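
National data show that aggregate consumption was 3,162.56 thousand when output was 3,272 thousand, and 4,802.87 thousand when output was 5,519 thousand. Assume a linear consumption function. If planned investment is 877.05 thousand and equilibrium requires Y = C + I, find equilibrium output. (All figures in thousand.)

Y = 6115

MPC = (4802.87 − 3162.56)/(5519 − 3272) = 1640.31/2247 = 0.73
a = 3162.56 − 0.73(3272) = 774
Equilibrium: Y = 774 + 0.73Y + 877.05
0.27Y = 1651.05, so Y = 1651.05/0.27 = 6115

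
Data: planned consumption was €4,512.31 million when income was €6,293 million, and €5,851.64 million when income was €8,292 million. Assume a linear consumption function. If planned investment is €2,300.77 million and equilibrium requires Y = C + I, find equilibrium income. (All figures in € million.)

MPC = (5851.64 − 4512.31)/(8292 − 6293) = 1339.33/1999 = 0.67
a = 4512.31 − 0.67(6293) = 296
Equilibrium: Y = 296 + 0.67Y + 2300.77
0.33Y = 2596.77, so Y = 2596.77/0.33 = 7869

Y = 7869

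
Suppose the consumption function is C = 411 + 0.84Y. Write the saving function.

S = -411 + 0.16Y

S = Y − C = Y − (411 + 0.84Y) = -411 + (1 − 0.84)Y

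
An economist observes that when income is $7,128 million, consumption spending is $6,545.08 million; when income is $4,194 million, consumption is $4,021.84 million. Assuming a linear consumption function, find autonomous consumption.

a = 415

MPC = ΔC/ΔY = (6545.08 − 4021.84)/(7128 − 4194) = 2523.24/2934 = 0.86
a = C − MPC·Y = 4021.84 − 0.86(4194) = 4021.84 − 3606.84 = 415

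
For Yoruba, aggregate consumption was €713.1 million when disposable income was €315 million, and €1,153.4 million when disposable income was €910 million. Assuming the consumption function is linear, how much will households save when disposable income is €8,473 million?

S = 1722.98

MPC = (1153.4 − 713.1)/(910 − 315) = 440.3/595 = 0.74
a = 713.1 − 0.74(315) = 713.1 − 233.1 = 480
C = 480 + 0.74(8473) = 6750.02
S = 8473 − 6750.02 = 1722.98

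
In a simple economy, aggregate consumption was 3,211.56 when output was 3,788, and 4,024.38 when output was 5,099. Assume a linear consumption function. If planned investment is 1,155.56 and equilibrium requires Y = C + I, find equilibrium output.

Y = 5312

MPC = (4024.38 − 3211.56)/(5099 − 3788) = 812.82/1311 = 0.62
a = 3211.56 − 0.62(3788) = 863
Equilibrium: Y = 863 + 0.62Y + 1155.56
0.38Y = 2018.56, so Y = 2018.56/0.38 = 5312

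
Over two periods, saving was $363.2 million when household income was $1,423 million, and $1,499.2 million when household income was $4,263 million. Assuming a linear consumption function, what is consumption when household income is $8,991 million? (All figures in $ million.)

C = 5600.6

MPS = ΔS/ΔY = (1499.2 − 363.2)/(4263 − 1423) = 1136/2840 = 0.4
MPC = 1 − MPS = 0.6
Autonomous saving = 363.2 − 0.4(1423) = -206, so a = 206
C = 206 + 0.6(8991) = 206 + 5394.6 = 5600.6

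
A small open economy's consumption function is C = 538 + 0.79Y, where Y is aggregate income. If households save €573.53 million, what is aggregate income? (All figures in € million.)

S = Y − C = -538 + 0.21Y
-538 + 0.21Y = 573.53, so 0.21Y = 1111.53 and Y = 5293

Y = 5293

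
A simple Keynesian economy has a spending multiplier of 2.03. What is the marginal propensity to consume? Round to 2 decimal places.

k = 1/(1 − MPC), so 1 − MPC = 1/k = 1/2.03 = 0.4926
MPC = 1 − 0.4926 = 0.51

MPC = 0.51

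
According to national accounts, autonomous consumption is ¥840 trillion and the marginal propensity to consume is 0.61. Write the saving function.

S = -840 + 0.39Y

S = Y − C = Y − (840 + 0.61Y) = -840 + (1 − 0.61)Y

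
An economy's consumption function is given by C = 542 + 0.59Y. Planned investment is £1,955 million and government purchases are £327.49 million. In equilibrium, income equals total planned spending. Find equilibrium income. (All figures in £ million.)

Y = 6889

Y = C + I + G = 542 + 0.59Y + 1955 + 327.49
Y − 0.59Y = 2824.49
0.41Y = 2824.49, so Y = 2824.49/0.41 = 6889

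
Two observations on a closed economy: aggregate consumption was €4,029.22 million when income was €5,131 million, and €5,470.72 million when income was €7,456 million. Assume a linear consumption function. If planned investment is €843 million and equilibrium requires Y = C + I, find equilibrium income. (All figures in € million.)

MPC = (5470.72 − 4029.22)/(7456 − 5131) = 1441.5/2325 = 0.62
a = 4029.22 − 0.62(5131) = 848
Equilibrium: Y = 848 + 0.62Y + 843
0.38Y = 1691, so Y = 1691/0.38 = 4450

Y = 4450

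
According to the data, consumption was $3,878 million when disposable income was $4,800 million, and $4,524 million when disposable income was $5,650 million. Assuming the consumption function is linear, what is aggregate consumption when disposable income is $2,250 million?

MPC = (4524 − 3878)/(5650 − 4800) = 646/850 = 0.76
a = 3878 − 0.76(4800) = 3878 − 3648 = 230
C = 230 + 0.76(2250) = 230 + 1710 = 1940

C = 1940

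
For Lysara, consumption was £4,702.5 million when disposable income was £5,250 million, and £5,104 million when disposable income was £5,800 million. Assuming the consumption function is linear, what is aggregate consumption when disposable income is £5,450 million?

MPC = (5104 − 4702.5)/(5800 − 5250) = 401.5/550 = 0.73
a = 4702.5 − 0.73(5250) = 4702.5 − 3832.5 = 870
C = 870 + 0.73(5450) = 870 + 3978.5 = 4848.5

C = 4848.5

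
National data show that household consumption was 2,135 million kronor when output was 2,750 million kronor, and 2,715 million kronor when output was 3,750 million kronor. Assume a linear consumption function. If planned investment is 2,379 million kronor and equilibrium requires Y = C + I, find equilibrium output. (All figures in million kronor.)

Y = 6950

MPC = (2715 − 2135)/(3750 − 2750) = 580/1000 = 0.58
a = 2135 − 0.58(2750) = 540
Equilibrium: Y = 540 + 0.58Y + 2379
0.42Y = 2919, so Y = 2919/0.42 = 6950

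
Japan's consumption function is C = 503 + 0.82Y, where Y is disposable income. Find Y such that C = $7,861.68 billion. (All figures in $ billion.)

Y = 8974

503 + 0.82Y = 7861.68
0.82Y = 7358.68, so Y = 7358.68/0.82 = 8974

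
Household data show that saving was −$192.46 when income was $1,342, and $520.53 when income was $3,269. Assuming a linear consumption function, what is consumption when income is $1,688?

C = 1752.44

MPS = ΔS/ΔY = (520.53 − (-192.46))/(3269 − 1342) = 712.99/1927 = 0.37
MPC = 1 − MPS = 0.63
Autonomous saving = -192.46 − 0.37(1342) = -689, so a = 689
C = 689 + 0.63(1688) = 689 + 1063.44 = 1752.44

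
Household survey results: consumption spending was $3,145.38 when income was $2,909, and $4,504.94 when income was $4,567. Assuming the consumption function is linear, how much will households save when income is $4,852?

MPC = (4504.94 − 3145.38)/(4567 − 2909) = 1359.56/1658 = 0.82
a = 3145.38 − 0.82(2909) = 3145.38 − 2385.38 = 760
C = 760 + 0.82(4852) = 4738.64
S = 4852 − 4738.64 = 113.36

S = 113.36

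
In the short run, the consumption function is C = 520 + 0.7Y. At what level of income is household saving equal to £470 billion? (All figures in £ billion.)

Y = 3300

S = Y − C = -520 + 0.3Y
-520 + 0.3Y = 470, so 0.3Y = 990 and Y = 3300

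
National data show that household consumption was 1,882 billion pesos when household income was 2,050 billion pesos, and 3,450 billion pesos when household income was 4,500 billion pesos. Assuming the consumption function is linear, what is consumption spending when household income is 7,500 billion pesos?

MPC = (3450 − 1882)/(4500 − 2050) = 1568/2450 = 0.64
a = 1882 − 0.64(2050) = 1882 − 1312 = 570
C = 570 + 0.64(7500) = 570 + 4800 = 5370

C = 5370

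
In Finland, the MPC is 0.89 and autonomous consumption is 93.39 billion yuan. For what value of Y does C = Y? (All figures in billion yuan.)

Y = 849

At break-even, C = Y: 93.39 + 0.89Y = Y
0.11Y = 93.39, so Y = 93.39/0.11 = 849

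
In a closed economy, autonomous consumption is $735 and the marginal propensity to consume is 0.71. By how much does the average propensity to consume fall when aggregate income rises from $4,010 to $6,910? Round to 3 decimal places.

ΔAPC = 0.077

At Y = 4010: C = 735 + 0.71(4010) = 3582.1, APC = 3582.1/4010 = 0.8933
At Y = 6910: C = 5641.1, APC = 5641.1/6910 = 0.8164
Fall in APC = 0.8933 − 0.8164 = 0.0769 ≈ 0.077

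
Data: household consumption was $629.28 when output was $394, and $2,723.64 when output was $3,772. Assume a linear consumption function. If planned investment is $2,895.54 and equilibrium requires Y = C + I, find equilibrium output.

MPC = (2723.64 − 629.28)/(3772 − 394) = 2094.36/3378 = 0.62
a = 629.28 − 0.62(394) = 385
Equilibrium: Y = 385 + 0.62Y + 2895.54
0.38Y = 3280.54, so Y = 3280.54/0.38 = 8633

Y = 8633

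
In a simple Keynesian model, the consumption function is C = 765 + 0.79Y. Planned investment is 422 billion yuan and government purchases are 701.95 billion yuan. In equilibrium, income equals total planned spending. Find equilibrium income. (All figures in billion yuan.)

Y = 8995

Y = C + I + G = 765 + 0.79Y + 422 + 701.95
Y − 0.79Y = 1888.95
0.21Y = 1888.95, so Y = 1888.95/0.21 = 8995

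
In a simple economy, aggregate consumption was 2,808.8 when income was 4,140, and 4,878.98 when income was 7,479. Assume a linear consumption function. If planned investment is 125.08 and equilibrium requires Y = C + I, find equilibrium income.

Y = 966

MPC = (4878.98 − 2808.8)/(7479 − 4140) = 2070.18/3339 = 0.62
a = 2808.8 − 0.62(4140) = 242
Equilibrium: Y = 242 + 0.62Y + 125.08
0.38Y = 367.08, so Y = 367.08/0.38 = 966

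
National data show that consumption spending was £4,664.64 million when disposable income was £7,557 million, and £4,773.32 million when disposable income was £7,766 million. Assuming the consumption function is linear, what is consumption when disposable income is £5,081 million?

MPC = (4773.32 − 4664.64)/(7766 − 7557) = 108.68/209 = 0.52
a = 4664.64 − 0.52(7557) = 4664.64 − 3929.64 = 735
C = 735 + 0.52(5081) = 735 + 2642.12 = 3377.12

C = 3377.12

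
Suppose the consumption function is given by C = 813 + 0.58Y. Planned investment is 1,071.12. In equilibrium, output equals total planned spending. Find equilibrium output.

Y = C + I = 813 + 0.58Y + 1071.12
Y − 0.58Y = 1884.12
0.42Y = 1884.12, so Y = 1884.12/0.42 = 4486

Y = 4486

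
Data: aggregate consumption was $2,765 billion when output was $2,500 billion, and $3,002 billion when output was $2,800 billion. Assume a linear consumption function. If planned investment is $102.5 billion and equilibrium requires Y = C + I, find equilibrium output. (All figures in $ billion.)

Y = 4250

MPC = (3002 − 2765)/(2800 − 2500) = 237/300 = 0.79
a = 2765 − 0.79(2500) = 790
Equilibrium: Y = 790 + 0.79Y + 102.5
0.21Y = 892.5, so Y = 892.5/0.21 = 4250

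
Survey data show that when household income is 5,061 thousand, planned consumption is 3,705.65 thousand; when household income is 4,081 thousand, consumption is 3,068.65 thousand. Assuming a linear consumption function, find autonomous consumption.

MPC = ΔC/ΔY = (3705.65 − 3068.65)/(5061 − 4081) = 637/980 = 0.65
a = C − MPC·Y = 3068.65 − 0.65(4081) = 3068.65 − 2652.65 = 416

a = 416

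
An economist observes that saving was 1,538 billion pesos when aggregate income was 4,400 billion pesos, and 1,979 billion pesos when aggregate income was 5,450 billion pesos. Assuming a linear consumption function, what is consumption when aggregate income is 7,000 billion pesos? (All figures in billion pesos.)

C = 4370

MPS = ΔS/ΔY = (1979 − 1538)/(5450 − 4400) = 441/1050 = 0.42
MPC = 1 − MPS = 0.58
Autonomous saving = 1538 − 0.42(4400) = -310, so a = 310
C = 310 + 0.58(7000) = 310 + 4060 = 4370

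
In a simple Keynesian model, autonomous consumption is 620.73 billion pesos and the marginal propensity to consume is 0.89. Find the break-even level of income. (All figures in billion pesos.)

Y = 5643

At break-even, C = Y: 620.73 + 0.89Y = Y
0.11Y = 620.73, so Y = 620.73/0.11 = 5643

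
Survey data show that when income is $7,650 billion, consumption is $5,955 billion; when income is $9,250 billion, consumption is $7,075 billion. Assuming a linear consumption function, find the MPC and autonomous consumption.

MPC = 0.7; a = 600

MPC = ΔC/ΔY = (7075 − 5955)/(9250 − 7650) = 1120/1600 = 0.7
a = C − MPC·Y = 5955 − 0.7(7650) = 5955 − 5355 = 600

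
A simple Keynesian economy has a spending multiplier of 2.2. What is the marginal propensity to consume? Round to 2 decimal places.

k = 1/(1 − MPC), so 1 − MPC = 1/k = 1/2.2 = 0.4545
MPC = 1 − 0.4545 = 0.55

MPC = 0.55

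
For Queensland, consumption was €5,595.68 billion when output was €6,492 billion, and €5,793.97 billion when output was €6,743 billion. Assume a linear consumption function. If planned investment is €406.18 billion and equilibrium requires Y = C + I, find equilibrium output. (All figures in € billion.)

Y = 4158

MPC = (5793.97 − 5595.68)/(6743 − 6492) = 198.29/251 = 0.79
a = 5595.68 − 0.79(6492) = 467
Equilibrium: Y = 467 + 0.79Y + 406.18
0.21Y = 873.18, so Y = 873.18/0.21 = 4158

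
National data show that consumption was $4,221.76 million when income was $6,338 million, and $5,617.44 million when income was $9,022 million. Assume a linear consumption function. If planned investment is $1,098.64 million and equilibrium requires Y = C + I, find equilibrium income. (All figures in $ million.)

Y = 4218

MPC = (5617.44 − 4221.76)/(9022 − 6338) = 1395.68/2684 = 0.52
a = 4221.76 − 0.52(6338) = 926
Equilibrium: Y = 926 + 0.52Y + 1098.64
0.48Y = 2024.64, so Y = 2024.64/0.48 = 4218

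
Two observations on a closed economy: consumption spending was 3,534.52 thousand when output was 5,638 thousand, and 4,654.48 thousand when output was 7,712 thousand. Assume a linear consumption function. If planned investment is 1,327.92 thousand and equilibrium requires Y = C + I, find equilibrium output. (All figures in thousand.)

MPC = (4654.48 − 3534.52)/(7712 − 5638) = 1119.96/2074 = 0.54
a = 3534.52 − 0.54(5638) = 490
Equilibrium: Y = 490 + 0.54Y + 1327.92
0.46Y = 1817.92, so Y = 1817.92/0.46 = 3952

Y = 3952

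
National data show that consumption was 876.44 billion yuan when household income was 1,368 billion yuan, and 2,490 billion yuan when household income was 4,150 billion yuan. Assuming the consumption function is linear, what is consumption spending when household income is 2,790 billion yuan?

C = 1701.2

MPC = (2490 − 876.44)/(4150 − 1368) = 1613.56/2782 = 0.58
a = 876.44 − 0.58(1368) = 876.44 − 793.44 = 83
C = 83 + 0.58(2790) = 83 + 1618.2 = 1701.2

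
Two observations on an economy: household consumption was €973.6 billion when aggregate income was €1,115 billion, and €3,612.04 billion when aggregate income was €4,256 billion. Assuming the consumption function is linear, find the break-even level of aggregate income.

Y = 231.25

MPC = (3612.04 − 973.6)/(4256 − 1115) = 2638.44/3141 = 0.84
a = 973.6 − 0.84(1115) = 973.6 − 936.6 = 37
Break-even: Y = a/(1−MPC) = 37/0.16 = 231.25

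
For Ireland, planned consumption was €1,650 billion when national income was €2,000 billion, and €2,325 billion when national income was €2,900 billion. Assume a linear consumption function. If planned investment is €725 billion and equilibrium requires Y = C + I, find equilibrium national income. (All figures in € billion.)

MPC = (2325 − 1650)/(2900 − 2000) = 675/900 = 0.75
a = 1650 − 0.75(2000) = 150
Equilibrium: Y = 150 + 0.75Y + 725
0.25Y = 875, so Y = 875/0.25 = 3500

Y = 3500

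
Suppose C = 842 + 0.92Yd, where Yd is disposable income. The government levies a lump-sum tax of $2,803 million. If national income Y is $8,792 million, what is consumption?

Yd = Y − T = 8792 − 2803 = 5989
C = 842 + 0.92(5989) = 842 + 5509.88 = 6351.88

C = 6351.88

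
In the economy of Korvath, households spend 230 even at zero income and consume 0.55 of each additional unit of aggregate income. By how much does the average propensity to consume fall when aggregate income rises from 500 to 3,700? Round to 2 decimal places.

At Y = 500: C = 230 + 0.55(500) = 505, APC = 505/500 = 1.010
At Y = 3700: C = 2265, APC = 2265/3700 = 0.612
Fall in APC = 1.010 − 0.612 = 0.398 ≈ 0.40

ΔAPC = 0.40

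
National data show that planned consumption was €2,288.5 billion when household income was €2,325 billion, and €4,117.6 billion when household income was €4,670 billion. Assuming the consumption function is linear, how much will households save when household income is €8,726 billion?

MPC = (4117.6 − 2288.5)/(4670 − 2325) = 1829.1/2345 = 0.78
a = 2288.5 − 0.78(2325) = 2288.5 − 1813.5 = 475
C = 475 + 0.78(8726) = 7281.28
S = 8726 − 7281.28 = 1444.72

S = 1444.72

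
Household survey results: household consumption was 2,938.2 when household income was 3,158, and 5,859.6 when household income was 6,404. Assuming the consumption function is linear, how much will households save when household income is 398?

MPC = (5859.6 − 2938.2)/(6404 − 3158) = 2921.4/3246 = 0.9
a = 2938.2 − 0.9(3158) = 2938.2 − 2842.2 = 96
C = 96 + 0.9(398) = 454.2
S = 398 − 454.2 = -56.2

S = -56.2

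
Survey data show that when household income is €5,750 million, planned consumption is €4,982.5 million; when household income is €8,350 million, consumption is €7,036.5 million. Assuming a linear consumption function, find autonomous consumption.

a = 440

MPC = ΔC/ΔY = (7036.5 − 4982.5)/(8350 − 5750) = 2054/2600 = 0.79
a = C − MPC·Y = 4982.5 − 0.79(5750) = 4982.5 − 4542.5 = 440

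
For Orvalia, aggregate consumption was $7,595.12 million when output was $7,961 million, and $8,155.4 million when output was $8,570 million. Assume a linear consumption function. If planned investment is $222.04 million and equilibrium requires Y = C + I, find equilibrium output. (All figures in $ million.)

Y = 6163

MPC = (8155.4 − 7595.12)/(8570 − 7961) = 560.28/609 = 0.92
a = 7595.12 − 0.92(7961) = 271
Equilibrium: Y = 271 + 0.92Y + 222.04
0.08Y = 493.04, so Y = 493.04/0.08 = 6163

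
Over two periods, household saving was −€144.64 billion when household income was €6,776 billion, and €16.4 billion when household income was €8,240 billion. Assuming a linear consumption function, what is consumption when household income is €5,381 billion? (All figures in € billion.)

C = 5679.09

MPS = ΔS/ΔY = (16.4 − (-144.64))/(8240 − 6776) = 161.04/1464 = 0.11
MPC = 1 − MPS = 0.89
Autonomous saving = -144.64 − 0.11(6776) = -890, so a = 890
C = 890 + 0.89(5381) = 890 + 4789.09 = 5679.09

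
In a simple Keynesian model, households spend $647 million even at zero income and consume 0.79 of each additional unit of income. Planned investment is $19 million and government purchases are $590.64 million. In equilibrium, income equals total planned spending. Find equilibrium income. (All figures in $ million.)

Y = C + I + G = 647 + 0.79Y + 19 + 590.64
Y − 0.79Y = 1256.64
0.21Y = 1256.64, so Y = 1256.64/0.21 = 5984

Y = 5984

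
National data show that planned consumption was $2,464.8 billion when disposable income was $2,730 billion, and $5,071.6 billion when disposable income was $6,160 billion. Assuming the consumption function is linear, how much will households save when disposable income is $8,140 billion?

MPC = (5071.6 − 2464.8)/(6160 − 2730) = 2606.8/3430 = 0.76
a = 2464.8 − 0.76(2730) = 2464.8 − 2074.8 = 390
C = 390 + 0.76(8140) = 6576.4
S = 8140 − 6576.4 = 1563.6

S = 1563.6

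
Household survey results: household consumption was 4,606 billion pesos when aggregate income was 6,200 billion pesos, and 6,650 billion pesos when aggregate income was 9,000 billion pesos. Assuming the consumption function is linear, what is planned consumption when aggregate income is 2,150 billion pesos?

MPC = (6650 − 4606)/(9000 − 6200) = 2044/2800 = 0.73
a = 4606 − 0.73(6200) = 4606 − 4526 = 80
C = 80 + 0.73(2150) = 80 + 1569.5 = 1649.5

C = 1649.5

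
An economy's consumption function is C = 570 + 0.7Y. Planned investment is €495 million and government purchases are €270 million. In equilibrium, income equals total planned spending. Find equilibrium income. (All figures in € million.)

Y = C + I + G = 570 + 0.7Y + 495 + 270
Y − 0.7Y = 1335
0.3Y = 1335, so Y = 1335/0.3 = 4450

Y = 4450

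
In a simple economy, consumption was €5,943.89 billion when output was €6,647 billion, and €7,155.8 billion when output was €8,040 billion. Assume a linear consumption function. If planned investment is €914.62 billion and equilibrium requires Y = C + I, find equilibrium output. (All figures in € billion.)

Y = 8274

MPC = (7155.8 − 5943.89)/(8040 − 6647) = 1211.91/1393 = 0.87
a = 5943.89 − 0.87(6647) = 161
Equilibrium: Y = 161 + 0.87Y + 914.62
0.13Y = 1075.62, so Y = 1075.62/0.13 = 8274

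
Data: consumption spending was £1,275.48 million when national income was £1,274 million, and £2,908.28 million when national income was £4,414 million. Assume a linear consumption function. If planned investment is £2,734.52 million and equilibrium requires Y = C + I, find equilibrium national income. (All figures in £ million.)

MPC = (2908.28 − 1275.48)/(4414 − 1274) = 1632.8/3140 = 0.52
a = 1275.48 − 0.52(1274) = 613
Equilibrium: Y = 613 + 0.52Y + 2734.52
0.48Y = 3347.52, so Y = 3347.52/0.48 = 6974

Y = 6974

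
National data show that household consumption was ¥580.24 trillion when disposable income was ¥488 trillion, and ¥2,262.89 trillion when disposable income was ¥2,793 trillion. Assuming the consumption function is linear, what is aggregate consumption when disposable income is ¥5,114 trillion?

MPC = (2262.89 − 580.24)/(2793 − 488) = 1682.65/2305 = 0.73
a = 580.24 − 0.73(488) = 580.24 − 356.24 = 224
C = 224 + 0.73(5114) = 224 + 3733.22 = 3957.22

C = 3957.22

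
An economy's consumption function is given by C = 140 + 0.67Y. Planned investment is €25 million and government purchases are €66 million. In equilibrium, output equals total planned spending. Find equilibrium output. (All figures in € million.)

Y = 700

Y = C + I + G = 140 + 0.67Y + 25 + 66
Y − 0.67Y = 231
0.33Y = 231, so Y = 231/0.33 = 700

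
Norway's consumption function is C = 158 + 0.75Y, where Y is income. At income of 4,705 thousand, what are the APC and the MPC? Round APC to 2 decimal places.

MPC = 0.75 (the slope of the consumption function)
C = 158 + 0.75(4705) = 3686.75, so APC = 3686.75/4705 = 0.78

APC = 0.78; MPC = 0.75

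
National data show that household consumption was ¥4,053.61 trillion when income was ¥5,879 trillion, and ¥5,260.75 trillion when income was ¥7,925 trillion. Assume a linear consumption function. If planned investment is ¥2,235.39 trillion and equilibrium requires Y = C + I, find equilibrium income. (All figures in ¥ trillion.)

MPC = (5260.75 − 4053.61)/(7925 − 5879) = 1207.14/2046 = 0.59
a = 4053.61 − 0.59(5879) = 585
Equilibrium: Y = 585 + 0.59Y + 2235.39
0.41Y = 2820.39, so Y = 2820.39/0.41 = 6879

Y = 6879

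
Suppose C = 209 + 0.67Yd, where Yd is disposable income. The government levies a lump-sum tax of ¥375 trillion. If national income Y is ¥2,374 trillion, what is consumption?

Yd = Y − T = 2374 − 375 = 1999
C = 209 + 0.67(1999) = 209 + 1339.33 = 1548.33

C = 1548.33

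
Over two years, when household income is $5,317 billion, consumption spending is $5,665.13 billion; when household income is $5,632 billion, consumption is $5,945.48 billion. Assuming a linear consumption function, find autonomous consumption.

MPC = ΔC/ΔY = (5945.48 − 5665.13)/(5632 − 5317) = 280.35/315 = 0.89
a = C − MPC·Y = 5665.13 − 0.89(5317) = 5665.13 − 4732.13 = 933

a = 933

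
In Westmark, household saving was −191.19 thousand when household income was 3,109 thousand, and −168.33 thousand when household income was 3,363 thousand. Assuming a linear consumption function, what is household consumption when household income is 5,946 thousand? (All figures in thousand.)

C = 5881.86

MPS = ΔS/ΔY = (-168.33 − (-191.19))/(3363 − 3109) = 22.86/254 = 0.09
MPC = 1 − MPS = 0.91
Autonomous saving = -191.19 − 0.09(3109) = -471, so a = 471
C = 471 + 0.91(5946) = 471 + 5410.86 = 5881.86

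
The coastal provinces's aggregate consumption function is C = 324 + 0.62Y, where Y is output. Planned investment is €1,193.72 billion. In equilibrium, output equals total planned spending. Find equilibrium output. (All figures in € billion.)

Y = 3994

Y = C + I = 324 + 0.62Y + 1193.72
Y − 0.62Y = 1517.72
0.38Y = 1517.72, so Y = 1517.72/0.38 = 3994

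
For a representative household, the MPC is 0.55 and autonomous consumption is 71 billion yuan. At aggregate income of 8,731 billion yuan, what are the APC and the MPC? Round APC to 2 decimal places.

APC = 0.56; MPC = 0.55

MPC = 0.55 (the slope of the consumption function)
C = 71 + 0.55(8731) = 4873.05, so APC = 4873.05/8731 = 0.56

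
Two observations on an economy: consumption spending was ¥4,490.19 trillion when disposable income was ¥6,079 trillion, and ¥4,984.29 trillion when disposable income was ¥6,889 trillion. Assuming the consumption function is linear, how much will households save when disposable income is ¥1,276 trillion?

S = -284.36

MPC = (4984.29 − 4490.19)/(6889 − 6079) = 494.1/810 = 0.61
a = 4490.19 − 0.61(6079) = 4490.19 − 3708.19 = 782
C = 782 + 0.61(1276) = 1560.36
S = 1276 − 1560.36 = -284.36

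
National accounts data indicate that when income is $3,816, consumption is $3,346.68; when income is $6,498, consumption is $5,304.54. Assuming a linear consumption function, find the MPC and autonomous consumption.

MPC = 0.73; a = 561

MPC = ΔC/ΔY = (5304.54 − 3346.68)/(6498 − 3816) = 1957.86/2682 = 0.73
a = C − MPC·Y = 3346.68 − 0.73(3816) = 3346.68 − 2785.68 = 561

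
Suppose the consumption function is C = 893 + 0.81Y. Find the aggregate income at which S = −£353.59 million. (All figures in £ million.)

Y = 2839

S = Y − C = -893 + 0.19Y
-893 + 0.19Y = -353.59, so 0.19Y = 539.41 and Y = 2839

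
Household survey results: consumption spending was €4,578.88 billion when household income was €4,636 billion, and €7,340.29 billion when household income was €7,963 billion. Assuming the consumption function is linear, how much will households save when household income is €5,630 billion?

S = 226.1

MPC = (7340.29 − 4578.88)/(7963 − 4636) = 2761.41/3327 = 0.83
a = 4578.88 − 0.83(4636) = 4578.88 − 3847.88 = 731
C = 731 + 0.83(5630) = 5403.9
S = 5630 − 5403.9 = 226.1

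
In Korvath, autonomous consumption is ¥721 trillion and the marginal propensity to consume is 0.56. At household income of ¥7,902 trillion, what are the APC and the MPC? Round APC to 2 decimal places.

APC = 0.65; MPC = 0.56

MPC = 0.56 (the slope of the consumption function)
C = 721 + 0.56(7902) = 5146.12, so APC = 5146.12/7902 = 0.65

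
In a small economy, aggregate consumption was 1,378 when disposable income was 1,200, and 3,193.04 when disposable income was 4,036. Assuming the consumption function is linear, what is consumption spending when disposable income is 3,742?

MPC = (3193.04 − 1378)/(4036 − 1200) = 1815.04/2836 = 0.64
a = 1378 − 0.64(1200) = 1378 − 768 = 610
C = 610 + 0.64(3742) = 610 + 2394.88 = 3004.88

C = 3004.88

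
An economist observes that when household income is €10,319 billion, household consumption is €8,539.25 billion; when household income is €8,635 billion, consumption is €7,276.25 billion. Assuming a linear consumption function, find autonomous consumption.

MPC = ΔC/ΔY = (8539.25 − 7276.25)/(10319 − 8635) = 1263/1684 = 0.75
a = C − MPC·Y = 7276.25 − 0.75(8635) = 7276.25 − 6476.25 = 800

a = 800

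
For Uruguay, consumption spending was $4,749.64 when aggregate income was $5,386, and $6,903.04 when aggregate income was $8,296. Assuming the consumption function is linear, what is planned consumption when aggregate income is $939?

C = 1458.86

MPC = (6903.04 − 4749.64)/(8296 − 5386) = 2153.4/2910 = 0.74
a = 4749.64 − 0.74(5386) = 4749.64 − 3985.64 = 764
C = 764 + 0.74(939) = 764 + 694.86 = 1458.86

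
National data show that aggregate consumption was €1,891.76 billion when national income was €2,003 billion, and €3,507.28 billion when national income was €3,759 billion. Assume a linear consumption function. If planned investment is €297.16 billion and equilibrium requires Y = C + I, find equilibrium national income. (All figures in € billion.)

Y = 4327

MPC = (3507.28 − 1891.76)/(3759 − 2003) = 1615.52/1756 = 0.92
a = 1891.76 − 0.92(2003) = 49
Equilibrium: Y = 49 + 0.92Y + 297.16
0.08Y = 346.16, so Y = 346.16/0.08 = 4327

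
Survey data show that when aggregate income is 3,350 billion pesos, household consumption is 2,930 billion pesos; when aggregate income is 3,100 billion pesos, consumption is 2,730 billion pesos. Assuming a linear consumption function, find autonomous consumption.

a = 250

MPC = ΔC/ΔY = (2930 − 2730)/(3350 − 3100) = 200/250 = 0.8
a = C − MPC·Y = 2730 − 0.8(3100) = 2730 − 2480 = 250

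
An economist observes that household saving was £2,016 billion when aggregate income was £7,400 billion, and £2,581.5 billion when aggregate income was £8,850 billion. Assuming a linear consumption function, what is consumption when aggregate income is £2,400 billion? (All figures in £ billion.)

C = 2334

MPS = ΔS/ΔY = (2581.5 − 2016)/(8850 − 7400) = 565.5/1450 = 0.39
MPC = 1 − MPS = 0.61
Autonomous saving = 2016 − 0.39(7400) = -870, so a = 870
C = 870 + 0.61(2400) = 870 + 1464 = 2334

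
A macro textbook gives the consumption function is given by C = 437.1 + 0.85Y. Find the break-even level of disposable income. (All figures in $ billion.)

Y = 2914

At break-even, C = Y: 437.1 + 0.85Y = Y
0.15Y = 437.1, so Y = 437.1/0.15 = 2914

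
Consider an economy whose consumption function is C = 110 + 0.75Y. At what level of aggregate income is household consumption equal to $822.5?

110 + 0.75Y = 822.5
0.75Y = 712.5, so Y = 712.5/0.75 = 950

Y = 950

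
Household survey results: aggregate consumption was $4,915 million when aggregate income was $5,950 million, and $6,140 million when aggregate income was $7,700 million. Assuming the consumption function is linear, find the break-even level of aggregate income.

MPC = (6140 − 4915)/(7700 − 5950) = 1225/1750 = 0.7
a = 4915 − 0.7(5950) = 4915 − 4165 = 750
Break-even: Y = a/(1−MPC) = 750/0.3 = 2500

Y = 2500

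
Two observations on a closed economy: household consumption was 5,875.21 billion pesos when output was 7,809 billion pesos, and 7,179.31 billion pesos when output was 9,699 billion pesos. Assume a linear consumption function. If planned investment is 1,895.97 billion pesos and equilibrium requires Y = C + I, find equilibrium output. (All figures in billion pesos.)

Y = 7687

MPC = (7179.31 − 5875.21)/(9699 − 7809) = 1304.1/1890 = 0.69
a = 5875.21 − 0.69(7809) = 487
Equilibrium: Y = 487 + 0.69Y + 1895.97
0.31Y = 2382.97, so Y = 2382.97/0.31 = 7687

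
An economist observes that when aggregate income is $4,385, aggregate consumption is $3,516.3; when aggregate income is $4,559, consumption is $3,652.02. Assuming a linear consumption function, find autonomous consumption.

MPC = ΔC/ΔY = (3652.02 − 3516.3)/(4559 − 4385) = 135.72/174 = 0.78
a = C − MPC·Y = 3516.3 − 0.78(4385) = 3516.3 − 3420.3 = 96

a = 96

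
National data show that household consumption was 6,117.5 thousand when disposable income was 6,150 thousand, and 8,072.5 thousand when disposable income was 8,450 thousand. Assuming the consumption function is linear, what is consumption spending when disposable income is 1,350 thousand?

MPC = (8072.5 − 6117.5)/(8450 − 6150) = 1955/2300 = 0.85
a = 6117.5 − 0.85(6150) = 6117.5 − 5227.5 = 890
C = 890 + 0.85(1350) = 890 + 1147.5 = 2037.5

C = 2037.5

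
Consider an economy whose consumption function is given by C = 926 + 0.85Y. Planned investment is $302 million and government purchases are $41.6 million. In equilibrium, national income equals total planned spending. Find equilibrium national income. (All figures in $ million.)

Y = 8464

Y = C + I + G = 926 + 0.85Y + 302 + 41.6
Y − 0.85Y = 1269.6
0.15Y = 1269.6, so Y = 1269.6/0.15 = 8464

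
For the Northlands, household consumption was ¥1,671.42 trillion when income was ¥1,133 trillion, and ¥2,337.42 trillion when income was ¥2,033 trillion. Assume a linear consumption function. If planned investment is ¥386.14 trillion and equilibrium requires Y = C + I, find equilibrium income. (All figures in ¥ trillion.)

MPC = (2337.42 − 1671.42)/(2033 − 1133) = 666/900 = 0.74
a = 1671.42 − 0.74(1133) = 833
Equilibrium: Y = 833 + 0.74Y + 386.14
0.26Y = 1219.14, so Y = 1219.14/0.26 = 4689

Y = 4689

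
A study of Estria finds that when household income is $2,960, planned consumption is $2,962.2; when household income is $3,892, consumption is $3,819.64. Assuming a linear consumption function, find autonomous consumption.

MPC = ΔC/ΔY = (3819.64 − 2962.2)/(3892 − 2960) = 857.44/932 = 0.92
a = C − MPC·Y = 2962.2 − 0.92(2960) = 2962.2 − 2723.2 = 239

a = 239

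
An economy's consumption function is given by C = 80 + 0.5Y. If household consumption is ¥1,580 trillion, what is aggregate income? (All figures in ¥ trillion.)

80 + 0.5Y = 1580
0.5Y = 1500, so Y = 1500/0.5 = 3000

Y = 3000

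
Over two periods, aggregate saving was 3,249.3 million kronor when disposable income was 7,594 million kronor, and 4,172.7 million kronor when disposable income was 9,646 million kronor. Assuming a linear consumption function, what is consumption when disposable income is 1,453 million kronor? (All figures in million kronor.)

C = 967.15

MPS = ΔS/ΔY = (4172.7 − 3249.3)/(9646 − 7594) = 923.4/2052 = 0.45
MPC = 1 − MPS = 0.55
Autonomous saving = 3249.3 − 0.45(7594) = -168, so a = 168
C = 168 + 0.55(1453) = 168 + 799.15 = 967.15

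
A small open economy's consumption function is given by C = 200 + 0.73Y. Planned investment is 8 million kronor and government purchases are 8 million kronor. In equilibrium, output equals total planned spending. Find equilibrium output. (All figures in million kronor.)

Y = C + I + G = 200 + 0.73Y + 8 + 8
Y − 0.73Y = 216
0.27Y = 216, so Y = 216/0.27 = 800

Y = 800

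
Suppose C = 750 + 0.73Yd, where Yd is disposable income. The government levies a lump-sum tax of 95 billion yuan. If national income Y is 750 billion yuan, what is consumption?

Yd = Y − T = 750 − 95 = 655
C = 750 + 0.73(655) = 750 + 478.15 = 1228.15

C = 1228.15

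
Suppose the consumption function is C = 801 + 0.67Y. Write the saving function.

S = -801 + 0.33Y

S = Y − C = Y − (801 + 0.67Y) = -801 + (1 − 0.67)Y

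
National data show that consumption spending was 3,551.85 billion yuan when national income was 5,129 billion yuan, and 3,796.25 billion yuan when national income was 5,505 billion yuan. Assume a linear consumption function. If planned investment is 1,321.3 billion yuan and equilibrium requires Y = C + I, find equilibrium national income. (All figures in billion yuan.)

MPC = (3796.25 − 3551.85)/(5505 − 5129) = 244.4/376 = 0.65
a = 3551.85 − 0.65(5129) = 218
Equilibrium: Y = 218 + 0.65Y + 1321.3
0.35Y = 1539.3, so Y = 1539.3/0.35 = 4398

Y = 4398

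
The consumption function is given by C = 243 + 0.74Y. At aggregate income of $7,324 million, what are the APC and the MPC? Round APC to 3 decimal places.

APC = 0.773; MPC = 0.74

MPC = 0.74 (the slope of the consumption function)
C = 243 + 0.74(7324) = 5662.76, so APC = 5662.76/7324 = 0.773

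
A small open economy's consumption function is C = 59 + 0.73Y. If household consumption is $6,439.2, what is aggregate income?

59 + 0.73Y = 6439.2
0.73Y = 6380.2, so Y = 6380.2/0.73 = 8740

Y = 8740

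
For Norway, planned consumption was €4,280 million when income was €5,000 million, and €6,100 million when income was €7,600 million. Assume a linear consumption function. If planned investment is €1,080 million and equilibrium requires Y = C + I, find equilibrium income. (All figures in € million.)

Y = 6200

MPC = (6100 − 4280)/(7600 − 5000) = 1820/2600 = 0.7
a = 4280 − 0.7(5000) = 780
Equilibrium: Y = 780 + 0.7Y + 1080
0.3Y = 1860, so Y = 1860/0.3 = 6200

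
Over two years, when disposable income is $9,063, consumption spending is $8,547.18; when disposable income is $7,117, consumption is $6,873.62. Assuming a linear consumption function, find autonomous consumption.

a = 753

MPC = ΔC/ΔY = (8547.18 − 6873.62)/(9063 − 7117) = 1673.56/1946 = 0.86
a = C − MPC·Y = 6873.62 − 0.86(7117) = 6873.62 − 6120.62 = 753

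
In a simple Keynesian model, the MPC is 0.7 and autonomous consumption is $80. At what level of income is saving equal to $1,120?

Y = 4000

S = Y − C = -80 + 0.3Y
-80 + 0.3Y = 1120, so 0.3Y = 1200 and Y = 4000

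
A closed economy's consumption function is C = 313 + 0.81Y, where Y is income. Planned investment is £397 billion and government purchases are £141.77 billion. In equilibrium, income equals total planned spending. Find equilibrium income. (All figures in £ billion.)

Y = C + I + G = 313 + 0.81Y + 397 + 141.77
Y − 0.81Y = 851.77
0.19Y = 851.77, so Y = 851.77/0.19 = 4483

Y = 4483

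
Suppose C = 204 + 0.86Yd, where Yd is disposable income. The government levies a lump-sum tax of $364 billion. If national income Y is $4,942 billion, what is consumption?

C = 4141.08

Yd = Y − T = 4942 − 364 = 4578
C = 204 + 0.86(4578) = 204 + 3937.08 = 4141.08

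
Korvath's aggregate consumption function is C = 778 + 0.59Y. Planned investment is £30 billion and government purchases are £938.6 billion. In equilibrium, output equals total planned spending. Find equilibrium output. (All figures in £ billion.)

Y = 4260

Y = C + I + G = 778 + 0.59Y + 30 + 938.6
Y − 0.59Y = 1746.6
0.41Y = 1746.6, so Y = 1746.6/0.41 = 4260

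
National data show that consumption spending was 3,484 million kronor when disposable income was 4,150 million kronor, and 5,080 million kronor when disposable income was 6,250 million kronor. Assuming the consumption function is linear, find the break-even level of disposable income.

Y = 1375

MPC = (5080 − 3484)/(6250 − 4150) = 1596/2100 = 0.76
a = 3484 − 0.76(4150) = 3484 − 3154 = 330
Break-even: Y = a/(1−MPC) = 330/0.24 = 1375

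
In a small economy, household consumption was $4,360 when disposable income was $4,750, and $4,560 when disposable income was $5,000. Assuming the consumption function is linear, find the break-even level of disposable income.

Y = 2800

MPC = (4560 − 4360)/(5000 − 4750) = 200/250 = 0.8
a = 4360 − 0.8(4750) = 4360 − 3800 = 560
Break-even: Y = a/(1−MPC) = 560/0.2 = 2800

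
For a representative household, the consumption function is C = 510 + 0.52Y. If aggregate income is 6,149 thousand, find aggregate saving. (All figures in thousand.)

S = 2441.52

C = 510 + 0.52(6149) = 510 + 3197.48 = 3707.48
S = Y − C = 6149 − 3707.48 = 2441.52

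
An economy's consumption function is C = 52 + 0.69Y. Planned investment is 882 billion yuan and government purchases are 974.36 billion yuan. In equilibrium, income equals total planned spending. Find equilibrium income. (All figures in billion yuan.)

Y = C + I + G = 52 + 0.69Y + 882 + 974.36
Y − 0.69Y = 1908.36
0.31Y = 1908.36, so Y = 1908.36/0.31 = 6156

Y = 6156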